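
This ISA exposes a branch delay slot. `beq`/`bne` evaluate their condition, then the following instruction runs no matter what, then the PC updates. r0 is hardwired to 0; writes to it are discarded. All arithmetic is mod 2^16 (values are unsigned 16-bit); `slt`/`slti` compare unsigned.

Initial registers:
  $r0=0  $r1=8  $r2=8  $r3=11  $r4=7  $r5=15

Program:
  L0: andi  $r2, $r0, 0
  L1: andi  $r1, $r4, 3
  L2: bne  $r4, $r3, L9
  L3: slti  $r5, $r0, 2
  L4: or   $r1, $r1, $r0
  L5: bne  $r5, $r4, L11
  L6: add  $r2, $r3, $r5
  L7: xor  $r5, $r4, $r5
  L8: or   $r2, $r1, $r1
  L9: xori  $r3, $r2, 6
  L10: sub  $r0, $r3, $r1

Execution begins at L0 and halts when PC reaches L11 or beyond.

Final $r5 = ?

[0] andi  $r2, $r0, 0  →  {$r0:0, $r1:8, $r2:0, $r3:11, $r4:7, $r5:15}
[1] andi  $r1, $r4, 3  →  {$r0:0, $r1:3, $r2:0, $r3:11, $r4:7, $r5:15}
[2] bne  $r4, $r3, L9  →  {$r0:0, $r1:3, $r2:0, $r3:11, $r4:7, $r5:15}  ⟨branch taken⟩
[3] slti  $r5, $r0, 2  →  {$r0:0, $r1:3, $r2:0, $r3:11, $r4:7, $r5:1}
[9] xori  $r3, $r2, 6  →  {$r0:0, $r1:3, $r2:0, $r3:6, $r4:7, $r5:1}
[10] sub  $r0, $r3, $r1  →  {$r0:0, $r1:3, $r2:0, $r3:6, $r4:7, $r5:1}

1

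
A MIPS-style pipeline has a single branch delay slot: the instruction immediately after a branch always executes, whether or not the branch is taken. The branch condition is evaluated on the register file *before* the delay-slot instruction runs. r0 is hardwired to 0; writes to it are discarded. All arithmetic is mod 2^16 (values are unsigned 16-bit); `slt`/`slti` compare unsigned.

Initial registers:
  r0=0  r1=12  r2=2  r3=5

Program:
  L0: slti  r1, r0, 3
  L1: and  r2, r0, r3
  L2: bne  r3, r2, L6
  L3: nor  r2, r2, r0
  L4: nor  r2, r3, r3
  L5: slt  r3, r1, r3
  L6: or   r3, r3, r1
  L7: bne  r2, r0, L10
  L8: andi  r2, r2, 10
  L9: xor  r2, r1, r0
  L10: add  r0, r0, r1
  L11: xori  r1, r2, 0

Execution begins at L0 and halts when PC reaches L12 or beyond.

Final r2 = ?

[0] slti  r1, r0, 3  →  {r0:0, r1:1, r2:2, r3:5}
[1] and  r2, r0, r3  →  {r0:0, r1:1, r2:0, r3:5}
[2] bne  r3, r2, L6  →  {r0:0, r1:1, r2:0, r3:5}  ⟨branch taken⟩
[3] nor  r2, r2, r0  →  {r0:0, r1:1, r2:65535, r3:5}
[6] or   r3, r3, r1  →  {r0:0, r1:1, r2:65535, r3:5}
[7] bne  r2, r0, L10  →  {r0:0, r1:1, r2:65535, r3:5}  ⟨branch taken⟩
[8] andi  r2, r2, 10  →  {r0:0, r1:1, r2:10, r3:5}
[10] add  r0, r0, r1  →  {r0:0, r1:1, r2:10, r3:5}
[11] xori  r1, r2, 0  →  {r0:0, r1:10, r2:10, r3:5}

10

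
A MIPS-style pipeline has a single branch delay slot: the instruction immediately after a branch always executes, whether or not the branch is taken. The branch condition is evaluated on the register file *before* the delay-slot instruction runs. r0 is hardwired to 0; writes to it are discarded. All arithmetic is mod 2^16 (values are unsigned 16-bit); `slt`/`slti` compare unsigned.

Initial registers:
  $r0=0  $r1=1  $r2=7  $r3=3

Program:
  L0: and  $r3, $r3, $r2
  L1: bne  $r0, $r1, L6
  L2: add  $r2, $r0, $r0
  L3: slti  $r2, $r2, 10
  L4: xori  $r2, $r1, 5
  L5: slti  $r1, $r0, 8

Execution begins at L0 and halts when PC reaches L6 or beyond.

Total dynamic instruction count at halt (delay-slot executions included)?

3

PC=0  and  $r3, $r3, $r2     | $r0=0 $r1=1 $r2=7 $r3=3
PC=1  bne  $r0, $r1, L6      | $r0=0 $r1=1 $r2=7 $r3=3  [TAKEN]
PC=2  add  $r2, $r0, $r0     | $r0=0 $r1=1 $r2=0 $r3=3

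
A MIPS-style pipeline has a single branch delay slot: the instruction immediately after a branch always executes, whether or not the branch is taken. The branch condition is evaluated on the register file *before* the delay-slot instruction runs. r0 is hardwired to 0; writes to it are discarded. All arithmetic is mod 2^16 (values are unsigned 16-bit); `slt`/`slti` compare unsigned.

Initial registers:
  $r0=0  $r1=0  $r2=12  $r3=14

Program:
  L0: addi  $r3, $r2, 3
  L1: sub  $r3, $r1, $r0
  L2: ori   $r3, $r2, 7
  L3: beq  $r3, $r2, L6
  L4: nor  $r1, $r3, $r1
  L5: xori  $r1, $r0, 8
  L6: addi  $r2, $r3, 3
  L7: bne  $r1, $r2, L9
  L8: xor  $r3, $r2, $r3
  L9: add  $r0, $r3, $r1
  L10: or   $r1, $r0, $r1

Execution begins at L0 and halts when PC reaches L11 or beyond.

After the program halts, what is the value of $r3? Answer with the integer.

29

[0] addi  $r3, $r2, 3  →  {$r0:0, $r1:0, $r2:12, $r3:15}
[1] sub  $r3, $r1, $r0  →  {$r0:0, $r1:0, $r2:12, $r3:0}
[2] ori   $r3, $r2, 7  →  {$r0:0, $r1:0, $r2:12, $r3:15}
[3] beq  $r3, $r2, L6  →  {$r0:0, $r1:0, $r2:12, $r3:15}  ⟨branch fallthrough⟩
[4] nor  $r1, $r3, $r1  →  {$r0:0, $r1:65520, $r2:12, $r3:15}
[5] xori  $r1, $r0, 8  →  {$r0:0, $r1:8, $r2:12, $r3:15}
[6] addi  $r2, $r3, 3  →  {$r0:0, $r1:8, $r2:18, $r3:15}
[7] bne  $r1, $r2, L9  →  {$r0:0, $r1:8, $r2:18, $r3:15}  ⟨branch taken⟩
[8] xor  $r3, $r2, $r3  →  {$r0:0, $r1:8, $r2:18, $r3:29}
[9] add  $r0, $r3, $r1  →  {$r0:0, $r1:8, $r2:18, $r3:29}
[10] or   $r1, $r0, $r1  →  {$r0:0, $r1:8, $r2:18, $r3:29}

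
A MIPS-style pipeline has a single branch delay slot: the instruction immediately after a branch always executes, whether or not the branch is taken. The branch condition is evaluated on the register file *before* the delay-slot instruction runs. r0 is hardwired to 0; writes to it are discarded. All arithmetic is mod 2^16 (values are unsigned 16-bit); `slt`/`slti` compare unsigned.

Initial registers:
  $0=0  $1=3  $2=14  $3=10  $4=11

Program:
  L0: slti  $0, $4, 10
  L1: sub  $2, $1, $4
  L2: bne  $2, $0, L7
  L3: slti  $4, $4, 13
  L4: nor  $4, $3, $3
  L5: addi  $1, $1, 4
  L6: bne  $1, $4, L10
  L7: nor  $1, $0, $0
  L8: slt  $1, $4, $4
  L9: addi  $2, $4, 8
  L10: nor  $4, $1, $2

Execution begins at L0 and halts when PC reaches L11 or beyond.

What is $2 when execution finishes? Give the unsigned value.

9

PC=0  slti  $0, $4, 10       | $0=0 $1=3 $2=14 $3=10 $4=11
PC=1  sub  $2, $1, $4        | $0=0 $1=3 $2=65528 $3=10 $4=11
PC=2  bne  $2, $0, L7        | $0=0 $1=3 $2=65528 $3=10 $4=11  [TAKEN]
PC=3  slti  $4, $4, 13       | $0=0 $1=3 $2=65528 $3=10 $4=1
PC=7  nor  $1, $0, $0        | $0=0 $1=65535 $2=65528 $3=10 $4=1
PC=8  slt  $1, $4, $4        | $0=0 $1=0 $2=65528 $3=10 $4=1
PC=9  addi  $2, $4, 8        | $0=0 $1=0 $2=9 $3=10 $4=1
PC=10 nor  $4, $1, $2        | $0=0 $1=0 $2=9 $3=10 $4=65526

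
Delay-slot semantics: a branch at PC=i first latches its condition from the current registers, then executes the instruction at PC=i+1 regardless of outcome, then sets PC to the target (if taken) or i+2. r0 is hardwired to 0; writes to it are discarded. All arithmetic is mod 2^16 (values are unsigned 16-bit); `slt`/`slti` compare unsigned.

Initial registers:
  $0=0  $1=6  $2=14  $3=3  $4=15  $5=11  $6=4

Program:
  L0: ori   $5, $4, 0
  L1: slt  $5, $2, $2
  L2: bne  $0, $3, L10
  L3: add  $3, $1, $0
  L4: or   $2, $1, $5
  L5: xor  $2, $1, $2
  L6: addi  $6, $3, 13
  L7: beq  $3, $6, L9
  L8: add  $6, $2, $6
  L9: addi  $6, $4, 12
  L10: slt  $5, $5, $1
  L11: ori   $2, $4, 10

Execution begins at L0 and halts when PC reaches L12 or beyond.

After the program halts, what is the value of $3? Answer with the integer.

6

PC=0  ori   $5, $4, 0        | $0=0 $1=6 $2=14 $3=3 $4=15 $5=15 $6=4
PC=1  slt  $5, $2, $2        | $0=0 $1=6 $2=14 $3=3 $4=15 $5=0 $6=4
PC=2  bne  $0, $3, L10       | $0=0 $1=6 $2=14 $3=3 $4=15 $5=0 $6=4  [TAKEN]
PC=3  add  $3, $1, $0        | $0=0 $1=6 $2=14 $3=6 $4=15 $5=0 $6=4
PC=10 slt  $5, $5, $1        | $0=0 $1=6 $2=14 $3=6 $4=15 $5=1 $6=4
PC=11 ori   $2, $4, 10       | $0=0 $1=6 $2=15 $3=6 $4=15 $5=1 $6=4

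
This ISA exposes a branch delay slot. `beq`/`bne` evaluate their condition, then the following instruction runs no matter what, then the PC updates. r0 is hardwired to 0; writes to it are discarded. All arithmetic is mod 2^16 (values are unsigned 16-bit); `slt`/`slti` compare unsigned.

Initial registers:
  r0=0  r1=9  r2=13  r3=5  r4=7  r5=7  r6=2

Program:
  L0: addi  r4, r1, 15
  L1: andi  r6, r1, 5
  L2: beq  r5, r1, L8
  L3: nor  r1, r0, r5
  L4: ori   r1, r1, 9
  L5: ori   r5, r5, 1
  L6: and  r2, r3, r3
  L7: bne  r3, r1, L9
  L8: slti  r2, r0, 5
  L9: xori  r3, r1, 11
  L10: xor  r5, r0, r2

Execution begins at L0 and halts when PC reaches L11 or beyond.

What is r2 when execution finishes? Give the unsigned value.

1

[0] addi  r4, r1, 15  →  {r0:0, r1:9, r2:13, r3:5, r4:24, r5:7, r6:2}
[1] andi  r6, r1, 5  →  {r0:0, r1:9, r2:13, r3:5, r4:24, r5:7, r6:1}
[2] beq  r5, r1, L8  →  {r0:0, r1:9, r2:13, r3:5, r4:24, r5:7, r6:1}  ⟨branch fallthrough⟩
[3] nor  r1, r0, r5  →  {r0:0, r1:65528, r2:13, r3:5, r4:24, r5:7, r6:1}
[4] ori   r1, r1, 9  →  {r0:0, r1:65529, r2:13, r3:5, r4:24, r5:7, r6:1}
[5] ori   r5, r5, 1  →  {r0:0, r1:65529, r2:13, r3:5, r4:24, r5:7, r6:1}
[6] and  r2, r3, r3  →  {r0:0, r1:65529, r2:5, r3:5, r4:24, r5:7, r6:1}
[7] bne  r3, r1, L9  →  {r0:0, r1:65529, r2:5, r3:5, r4:24, r5:7, r6:1}  ⟨branch taken⟩
[8] slti  r2, r0, 5  →  {r0:0, r1:65529, r2:1, r3:5, r4:24, r5:7, r6:1}
[9] xori  r3, r1, 11  →  {r0:0, r1:65529, r2:1, r3:65522, r4:24, r5:7, r6:1}
[10] xor  r5, r0, r2  →  {r0:0, r1:65529, r2:1, r3:65522, r4:24, r5:1, r6:1}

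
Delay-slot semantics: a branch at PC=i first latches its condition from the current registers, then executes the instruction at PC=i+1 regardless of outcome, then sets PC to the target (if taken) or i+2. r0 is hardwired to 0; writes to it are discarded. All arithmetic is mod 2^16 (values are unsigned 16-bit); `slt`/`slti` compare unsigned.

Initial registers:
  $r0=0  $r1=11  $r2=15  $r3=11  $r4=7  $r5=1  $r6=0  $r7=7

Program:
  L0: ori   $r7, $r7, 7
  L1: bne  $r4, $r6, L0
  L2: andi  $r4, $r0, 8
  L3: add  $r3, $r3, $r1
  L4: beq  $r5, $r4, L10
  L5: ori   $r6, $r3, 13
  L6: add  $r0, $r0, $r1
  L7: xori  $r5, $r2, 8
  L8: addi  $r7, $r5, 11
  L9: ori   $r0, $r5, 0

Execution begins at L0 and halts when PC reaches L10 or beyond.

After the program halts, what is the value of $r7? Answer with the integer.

18

PC=0  ori   $r7, $r7, 7      | $r0=0 $r1=11 $r2=15 $r3=11 $r4=7 $r5=1 $r6=0 $r7=7
PC=1  bne  $r4, $r6, L0      | $r0=0 $r1=11 $r2=15 $r3=11 $r4=7 $r5=1 $r6=0 $r7=7  [TAKEN]
PC=2  andi  $r4, $r0, 8      | $r0=0 $r1=11 $r2=15 $r3=11 $r4=0 $r5=1 $r6=0 $r7=7
PC=0  ori   $r7, $r7, 7      | $r0=0 $r1=11 $r2=15 $r3=11 $r4=0 $r5=1 $r6=0 $r7=7
PC=1  bne  $r4, $r6, L0      | $r0=0 $r1=11 $r2=15 $r3=11 $r4=0 $r5=1 $r6=0 $r7=7  [not taken]
PC=2  andi  $r4, $r0, 8      | $r0=0 $r1=11 $r2=15 $r3=11 $r4=0 $r5=1 $r6=0 $r7=7
PC=3  add  $r3, $r3, $r1     | $r0=0 $r1=11 $r2=15 $r3=22 $r4=0 $r5=1 $r6=0 $r7=7
PC=4  beq  $r5, $r4, L10     | $r0=0 $r1=11 $r2=15 $r3=22 $r4=0 $r5=1 $r6=0 $r7=7  [not taken]
PC=5  ori   $r6, $r3, 13     | $r0=0 $r1=11 $r2=15 $r3=22 $r4=0 $r5=1 $r6=31 $r7=7
PC=6  add  $r0, $r0, $r1     | $r0=0 $r1=11 $r2=15 $r3=22 $r4=0 $r5=1 $r6=31 $r7=7
PC=7  xori  $r5, $r2, 8      | $r0=0 $r1=11 $r2=15 $r3=22 $r4=0 $r5=7 $r6=31 $r7=7
PC=8  addi  $r7, $r5, 11     | $r0=0 $r1=11 $r2=15 $r3=22 $r4=0 $r5=7 $r6=31 $r7=18
PC=9  ori   $r0, $r5, 0      | $r0=0 $r1=11 $r2=15 $r3=22 $r4=0 $r5=7 $r6=31 $r7=18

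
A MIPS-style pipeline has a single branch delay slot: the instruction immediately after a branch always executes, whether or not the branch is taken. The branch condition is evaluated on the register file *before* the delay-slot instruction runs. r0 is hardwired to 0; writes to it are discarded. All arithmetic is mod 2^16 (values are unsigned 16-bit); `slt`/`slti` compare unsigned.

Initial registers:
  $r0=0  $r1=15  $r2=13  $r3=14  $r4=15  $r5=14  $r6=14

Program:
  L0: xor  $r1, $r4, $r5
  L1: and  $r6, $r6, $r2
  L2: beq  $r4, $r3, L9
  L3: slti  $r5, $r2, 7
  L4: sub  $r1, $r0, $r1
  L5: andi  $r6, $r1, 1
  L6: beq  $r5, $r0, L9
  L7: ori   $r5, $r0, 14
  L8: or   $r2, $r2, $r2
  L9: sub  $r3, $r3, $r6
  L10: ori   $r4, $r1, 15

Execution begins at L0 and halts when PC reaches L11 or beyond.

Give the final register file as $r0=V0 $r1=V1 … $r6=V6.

  step pc=0: xor  $r1, $r4, $r5  regs=(0,1,13,14,15,14,14)
  step pc=1: and  $r6, $r6, $r2  regs=(0,1,13,14,15,14,12)
  step pc=2: beq  $r4, $r3, L9  cond=F  regs=(0,1,13,14,15,14,12)
  step pc=3: slti  $r5, $r2, 7  regs=(0,1,13,14,15,0,12)
  step pc=4: sub  $r1, $r0, $r1  regs=(0,65535,13,14,15,0,12)
  step pc=5: andi  $r6, $r1, 1  regs=(0,65535,13,14,15,0,1)
  step pc=6: beq  $r5, $r0, L9  cond=T  regs=(0,65535,13,14,15,0,1)
  step pc=7: ori   $r5, $r0, 14  regs=(0,65535,13,14,15,14,1)
  step pc=9: sub  $r3, $r3, $r6  regs=(0,65535,13,13,15,14,1)
  step pc=10: ori   $r4, $r1, 15  regs=(0,65535,13,13,65535,14,1)

$r0=0 $r1=65535 $r2=13 $r3=13 $r4=65535 $r5=14 $r6=1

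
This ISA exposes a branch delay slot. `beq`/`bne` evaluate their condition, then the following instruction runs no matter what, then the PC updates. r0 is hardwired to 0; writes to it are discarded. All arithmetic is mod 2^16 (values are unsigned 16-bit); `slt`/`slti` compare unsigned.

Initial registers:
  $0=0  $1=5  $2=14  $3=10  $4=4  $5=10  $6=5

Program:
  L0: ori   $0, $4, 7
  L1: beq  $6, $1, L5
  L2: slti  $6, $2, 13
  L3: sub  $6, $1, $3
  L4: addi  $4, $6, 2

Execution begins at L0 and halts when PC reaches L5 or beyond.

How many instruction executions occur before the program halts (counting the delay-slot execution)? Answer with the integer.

3

[0] ori   $0, $4, 7  →  {$0:0, $1:5, $2:14, $3:10, $4:4, $5:10, $6:5}
[1] beq  $6, $1, L5  →  {$0:0, $1:5, $2:14, $3:10, $4:4, $5:10, $6:5}  ⟨branch taken⟩
[2] slti  $6, $2, 13  →  {$0:0, $1:5, $2:14, $3:10, $4:4, $5:10, $6:0}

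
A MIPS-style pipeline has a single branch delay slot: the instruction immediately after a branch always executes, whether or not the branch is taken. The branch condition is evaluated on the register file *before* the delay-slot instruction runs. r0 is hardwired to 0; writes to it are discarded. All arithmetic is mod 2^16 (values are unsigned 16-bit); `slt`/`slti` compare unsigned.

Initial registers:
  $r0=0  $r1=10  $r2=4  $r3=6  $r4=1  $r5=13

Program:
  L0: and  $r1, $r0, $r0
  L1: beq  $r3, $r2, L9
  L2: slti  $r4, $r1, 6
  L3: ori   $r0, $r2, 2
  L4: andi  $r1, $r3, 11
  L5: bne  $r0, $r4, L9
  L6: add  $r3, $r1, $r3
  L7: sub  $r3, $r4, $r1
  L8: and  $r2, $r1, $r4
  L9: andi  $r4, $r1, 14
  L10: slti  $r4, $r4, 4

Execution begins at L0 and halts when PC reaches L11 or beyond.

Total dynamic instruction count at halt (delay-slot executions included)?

[0] and  $r1, $r0, $r0  →  {$r0:0, $r1:0, $r2:4, $r3:6, $r4:1, $r5:13}
[1] beq  $r3, $r2, L9  →  {$r0:0, $r1:0, $r2:4, $r3:6, $r4:1, $r5:13}  ⟨branch fallthrough⟩
[2] slti  $r4, $r1, 6  →  {$r0:0, $r1:0, $r2:4, $r3:6, $r4:1, $r5:13}
[3] ori   $r0, $r2, 2  →  {$r0:0, $r1:0, $r2:4, $r3:6, $r4:1, $r5:13}
[4] andi  $r1, $r3, 11  →  {$r0:0, $r1:2, $r2:4, $r3:6, $r4:1, $r5:13}
[5] bne  $r0, $r4, L9  →  {$r0:0, $r1:2, $r2:4, $r3:6, $r4:1, $r5:13}  ⟨branch taken⟩
[6] add  $r3, $r1, $r3  →  {$r0:0, $r1:2, $r2:4, $r3:8, $r4:1, $r5:13}
[9] andi  $r4, $r1, 14  →  {$r0:0, $r1:2, $r2:4, $r3:8, $r4:2, $r5:13}
[10] slti  $r4, $r4, 4  →  {$r0:0, $r1:2, $r2:4, $r3:8, $r4:1, $r5:13}

9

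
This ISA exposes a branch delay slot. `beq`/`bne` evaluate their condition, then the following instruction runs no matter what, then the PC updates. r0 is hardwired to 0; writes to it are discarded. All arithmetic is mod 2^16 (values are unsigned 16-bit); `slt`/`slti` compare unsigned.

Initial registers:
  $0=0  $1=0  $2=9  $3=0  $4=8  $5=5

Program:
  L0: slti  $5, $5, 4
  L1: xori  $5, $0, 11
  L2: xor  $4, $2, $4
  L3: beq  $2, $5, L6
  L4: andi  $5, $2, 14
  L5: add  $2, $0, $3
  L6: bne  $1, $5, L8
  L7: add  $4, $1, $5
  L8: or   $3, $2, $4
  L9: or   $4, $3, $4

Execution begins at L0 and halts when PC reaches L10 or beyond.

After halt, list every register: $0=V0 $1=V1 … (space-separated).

$0=0 $1=0 $2=0 $3=8 $4=8 $5=8

[0] slti  $5, $5, 4  →  {$0:0, $1:0, $2:9, $3:0, $4:8, $5:0}
[1] xori  $5, $0, 11  →  {$0:0, $1:0, $2:9, $3:0, $4:8, $5:11}
[2] xor  $4, $2, $4  →  {$0:0, $1:0, $2:9, $3:0, $4:1, $5:11}
[3] beq  $2, $5, L6  →  {$0:0, $1:0, $2:9, $3:0, $4:1, $5:11}  ⟨branch fallthrough⟩
[4] andi  $5, $2, 14  →  {$0:0, $1:0, $2:9, $3:0, $4:1, $5:8}
[5] add  $2, $0, $3  →  {$0:0, $1:0, $2:0, $3:0, $4:1, $5:8}
[6] bne  $1, $5, L8  →  {$0:0, $1:0, $2:0, $3:0, $4:1, $5:8}  ⟨branch taken⟩
[7] add  $4, $1, $5  →  {$0:0, $1:0, $2:0, $3:0, $4:8, $5:8}
[8] or   $3, $2, $4  →  {$0:0, $1:0, $2:0, $3:8, $4:8, $5:8}
[9] or   $4, $3, $4  →  {$0:0, $1:0, $2:0, $3:8, $4:8, $5:8}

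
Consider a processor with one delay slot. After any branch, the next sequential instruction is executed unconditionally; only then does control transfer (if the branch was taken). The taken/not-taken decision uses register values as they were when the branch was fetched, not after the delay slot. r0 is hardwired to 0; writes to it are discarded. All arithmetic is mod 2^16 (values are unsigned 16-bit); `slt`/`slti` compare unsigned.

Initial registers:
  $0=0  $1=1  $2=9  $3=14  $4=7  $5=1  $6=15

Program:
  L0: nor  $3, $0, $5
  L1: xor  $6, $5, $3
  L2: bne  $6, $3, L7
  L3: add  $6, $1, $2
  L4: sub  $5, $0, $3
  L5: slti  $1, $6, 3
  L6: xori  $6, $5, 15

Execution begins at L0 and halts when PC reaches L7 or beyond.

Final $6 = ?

[0] nor  $3, $0, $5  →  {$0:0, $1:1, $2:9, $3:65534, $4:7, $5:1, $6:15}
[1] xor  $6, $5, $3  →  {$0:0, $1:1, $2:9, $3:65534, $4:7, $5:1, $6:65535}
[2] bne  $6, $3, L7  →  {$0:0, $1:1, $2:9, $3:65534, $4:7, $5:1, $6:65535}  ⟨branch taken⟩
[3] add  $6, $1, $2  →  {$0:0, $1:1, $2:9, $3:65534, $4:7, $5:1, $6:10}

10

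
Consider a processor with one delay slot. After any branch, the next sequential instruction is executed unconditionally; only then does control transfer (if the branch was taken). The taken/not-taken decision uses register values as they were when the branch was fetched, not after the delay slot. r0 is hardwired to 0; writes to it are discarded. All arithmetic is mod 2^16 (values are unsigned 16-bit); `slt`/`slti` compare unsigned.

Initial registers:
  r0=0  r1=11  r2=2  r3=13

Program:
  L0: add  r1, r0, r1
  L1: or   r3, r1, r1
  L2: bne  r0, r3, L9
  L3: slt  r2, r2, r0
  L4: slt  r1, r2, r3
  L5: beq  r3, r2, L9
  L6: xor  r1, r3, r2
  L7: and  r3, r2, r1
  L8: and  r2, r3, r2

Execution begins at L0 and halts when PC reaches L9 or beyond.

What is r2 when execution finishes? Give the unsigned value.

#0 add  r1, r0, r1 ; 0/11/2/13
#1 or   r3, r1, r1 ; 0/11/2/11
#2 bne  r0, r3, L9 ; 0/11/2/11 ; →target
#3 slt  r2, r2, r0 ; 0/11/0/11

0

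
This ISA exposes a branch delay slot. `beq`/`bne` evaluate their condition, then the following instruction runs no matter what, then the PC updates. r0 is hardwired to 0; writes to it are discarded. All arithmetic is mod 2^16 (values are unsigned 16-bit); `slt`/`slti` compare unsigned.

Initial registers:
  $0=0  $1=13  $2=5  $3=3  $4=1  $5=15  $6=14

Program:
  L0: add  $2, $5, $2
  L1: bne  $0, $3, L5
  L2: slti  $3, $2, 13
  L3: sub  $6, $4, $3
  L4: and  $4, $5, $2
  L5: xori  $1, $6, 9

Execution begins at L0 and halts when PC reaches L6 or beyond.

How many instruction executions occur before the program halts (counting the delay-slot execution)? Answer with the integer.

4

#0 add  $2, $5, $2 ; 0/13/20/3/1/15/14
#1 bne  $0, $3, L5 ; 0/13/20/3/1/15/14 ; →target
#2 slti  $3, $2, 13 ; 0/13/20/0/1/15/14
#5 xori  $1, $6, 9 ; 0/7/20/0/1/15/14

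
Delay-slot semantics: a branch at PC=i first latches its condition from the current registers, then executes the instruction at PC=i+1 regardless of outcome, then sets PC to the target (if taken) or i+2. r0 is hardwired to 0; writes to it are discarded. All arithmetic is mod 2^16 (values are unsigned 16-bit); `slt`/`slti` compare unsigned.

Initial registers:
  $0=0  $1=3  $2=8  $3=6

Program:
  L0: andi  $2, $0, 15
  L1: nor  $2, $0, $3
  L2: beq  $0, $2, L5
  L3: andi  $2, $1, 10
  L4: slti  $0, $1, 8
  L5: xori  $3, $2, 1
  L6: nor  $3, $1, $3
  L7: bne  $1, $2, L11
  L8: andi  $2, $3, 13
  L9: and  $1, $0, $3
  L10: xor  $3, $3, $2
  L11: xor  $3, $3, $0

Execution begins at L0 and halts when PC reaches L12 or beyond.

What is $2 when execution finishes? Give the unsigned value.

#0 andi  $2, $0, 15 ; 0/3/0/6
#1 nor  $2, $0, $3 ; 0/3/65529/6
#2 beq  $0, $2, L5 ; 0/3/65529/6 ; →fallthru
#3 andi  $2, $1, 10 ; 0/3/2/6
#4 slti  $0, $1, 8 ; 0/3/2/6
#5 xori  $3, $2, 1 ; 0/3/2/3
#6 nor  $3, $1, $3 ; 0/3/2/65532
#7 bne  $1, $2, L11 ; 0/3/2/65532 ; →target
#8 andi  $2, $3, 13 ; 0/3/12/65532
#11 xor  $3, $3, $0 ; 0/3/12/65532

12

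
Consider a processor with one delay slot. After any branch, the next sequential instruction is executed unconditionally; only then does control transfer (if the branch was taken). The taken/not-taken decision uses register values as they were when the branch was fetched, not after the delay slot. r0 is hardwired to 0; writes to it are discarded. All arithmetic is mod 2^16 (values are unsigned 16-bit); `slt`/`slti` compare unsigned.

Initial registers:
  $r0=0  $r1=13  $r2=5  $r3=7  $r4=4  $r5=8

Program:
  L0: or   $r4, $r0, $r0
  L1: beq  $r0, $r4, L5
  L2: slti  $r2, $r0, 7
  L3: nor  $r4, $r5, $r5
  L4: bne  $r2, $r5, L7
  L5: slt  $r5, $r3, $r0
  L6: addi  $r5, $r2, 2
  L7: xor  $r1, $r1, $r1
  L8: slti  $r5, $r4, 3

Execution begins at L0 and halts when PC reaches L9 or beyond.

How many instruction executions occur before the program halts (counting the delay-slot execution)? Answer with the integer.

  step pc=0: or   $r4, $r0, $r0  regs=(0,13,5,7,0,8)
  step pc=1: beq  $r0, $r4, L5  cond=T  regs=(0,13,5,7,0,8)
  step pc=2: slti  $r2, $r0, 7  regs=(0,13,1,7,0,8)
  step pc=5: slt  $r5, $r3, $r0  regs=(0,13,1,7,0,0)
  step pc=6: addi  $r5, $r2, 2  regs=(0,13,1,7,0,3)
  step pc=7: xor  $r1, $r1, $r1  regs=(0,0,1,7,0,3)
  step pc=8: slti  $r5, $r4, 3  regs=(0,0,1,7,0,1)

7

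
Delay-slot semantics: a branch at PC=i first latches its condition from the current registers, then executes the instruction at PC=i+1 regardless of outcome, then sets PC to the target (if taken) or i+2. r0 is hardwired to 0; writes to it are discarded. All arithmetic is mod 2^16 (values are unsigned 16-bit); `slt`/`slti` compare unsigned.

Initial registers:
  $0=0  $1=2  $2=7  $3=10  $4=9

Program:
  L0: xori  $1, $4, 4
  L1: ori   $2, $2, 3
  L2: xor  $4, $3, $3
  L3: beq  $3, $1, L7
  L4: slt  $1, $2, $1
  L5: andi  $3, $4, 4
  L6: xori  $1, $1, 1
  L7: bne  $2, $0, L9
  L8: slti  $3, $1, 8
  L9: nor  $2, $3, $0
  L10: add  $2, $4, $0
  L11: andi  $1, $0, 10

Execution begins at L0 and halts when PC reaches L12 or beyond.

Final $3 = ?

1

  step pc=0: xori  $1, $4, 4  regs=(0,13,7,10,9)
  step pc=1: ori   $2, $2, 3  regs=(0,13,7,10,9)
  step pc=2: xor  $4, $3, $3  regs=(0,13,7,10,0)
  step pc=3: beq  $3, $1, L7  cond=F  regs=(0,13,7,10,0)
  step pc=4: slt  $1, $2, $1  regs=(0,1,7,10,0)
  step pc=5: andi  $3, $4, 4  regs=(0,1,7,0,0)
  step pc=6: xori  $1, $1, 1  regs=(0,0,7,0,0)
  step pc=7: bne  $2, $0, L9  cond=T  regs=(0,0,7,0,0)
  step pc=8: slti  $3, $1, 8  regs=(0,0,7,1,0)
  step pc=9: nor  $2, $3, $0  regs=(0,0,65534,1,0)
  step pc=10: add  $2, $4, $0  regs=(0,0,0,1,0)
  step pc=11: andi  $1, $0, 10  regs=(0,0,0,1,0)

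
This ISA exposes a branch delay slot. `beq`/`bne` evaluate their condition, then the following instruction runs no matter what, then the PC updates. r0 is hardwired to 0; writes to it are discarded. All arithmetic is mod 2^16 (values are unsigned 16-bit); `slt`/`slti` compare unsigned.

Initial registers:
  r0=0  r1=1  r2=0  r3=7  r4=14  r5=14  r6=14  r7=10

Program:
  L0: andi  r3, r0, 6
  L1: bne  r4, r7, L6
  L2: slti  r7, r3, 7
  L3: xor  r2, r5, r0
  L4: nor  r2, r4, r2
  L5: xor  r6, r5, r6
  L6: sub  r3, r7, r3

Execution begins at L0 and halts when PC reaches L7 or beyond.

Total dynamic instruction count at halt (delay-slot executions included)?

[0] andi  r3, r0, 6  →  {r0:0, r1:1, r2:0, r3:0, r4:14, r5:14, r6:14, r7:10}
[1] bne  r4, r7, L6  →  {r0:0, r1:1, r2:0, r3:0, r4:14, r5:14, r6:14, r7:10}  ⟨branch taken⟩
[2] slti  r7, r3, 7  →  {r0:0, r1:1, r2:0, r3:0, r4:14, r5:14, r6:14, r7:1}
[6] sub  r3, r7, r3  →  {r0:0, r1:1, r2:0, r3:1, r4:14, r5:14, r6:14, r7:1}

4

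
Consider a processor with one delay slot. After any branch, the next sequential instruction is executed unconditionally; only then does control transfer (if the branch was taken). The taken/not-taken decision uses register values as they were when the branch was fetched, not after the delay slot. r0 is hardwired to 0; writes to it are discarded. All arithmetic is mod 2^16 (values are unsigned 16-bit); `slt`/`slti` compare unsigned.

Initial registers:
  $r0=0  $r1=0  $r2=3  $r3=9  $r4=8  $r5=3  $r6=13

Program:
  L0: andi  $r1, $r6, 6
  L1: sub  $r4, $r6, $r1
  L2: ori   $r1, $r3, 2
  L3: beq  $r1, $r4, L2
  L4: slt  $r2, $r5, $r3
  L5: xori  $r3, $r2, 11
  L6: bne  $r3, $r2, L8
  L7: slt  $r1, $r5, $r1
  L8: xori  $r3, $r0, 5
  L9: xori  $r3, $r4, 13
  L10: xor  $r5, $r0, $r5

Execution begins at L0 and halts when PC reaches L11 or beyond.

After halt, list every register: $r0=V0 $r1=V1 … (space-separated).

$r0=0 $r1=1 $r2=1 $r3=4 $r4=9 $r5=3 $r6=13

#0 andi  $r1, $r6, 6 ; 0/4/3/9/8/3/13
#1 sub  $r4, $r6, $r1 ; 0/4/3/9/9/3/13
#2 ori   $r1, $r3, 2 ; 0/11/3/9/9/3/13
#3 beq  $r1, $r4, L2 ; 0/11/3/9/9/3/13 ; →fallthru
#4 slt  $r2, $r5, $r3 ; 0/11/1/9/9/3/13
#5 xori  $r3, $r2, 11 ; 0/11/1/10/9/3/13
#6 bne  $r3, $r2, L8 ; 0/11/1/10/9/3/13 ; →target
#7 slt  $r1, $r5, $r1 ; 0/1/1/10/9/3/13
#8 xori  $r3, $r0, 5 ; 0/1/1/5/9/3/13
#9 xori  $r3, $r4, 13 ; 0/1/1/4/9/3/13
#10 xor  $r5, $r0, $r5 ; 0/1/1/4/9/3/13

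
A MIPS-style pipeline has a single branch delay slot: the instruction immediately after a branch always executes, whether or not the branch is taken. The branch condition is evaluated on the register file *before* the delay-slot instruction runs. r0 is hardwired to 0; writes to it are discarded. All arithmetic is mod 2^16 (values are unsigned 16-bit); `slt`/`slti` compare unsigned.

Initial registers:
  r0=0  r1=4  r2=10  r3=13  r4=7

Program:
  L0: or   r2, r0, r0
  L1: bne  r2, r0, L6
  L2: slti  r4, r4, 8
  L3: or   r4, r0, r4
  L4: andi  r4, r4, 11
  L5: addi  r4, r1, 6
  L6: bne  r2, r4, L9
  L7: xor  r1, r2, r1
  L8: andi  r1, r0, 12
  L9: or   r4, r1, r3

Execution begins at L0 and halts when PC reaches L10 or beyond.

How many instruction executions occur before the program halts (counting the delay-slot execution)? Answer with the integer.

9

#0 or   r2, r0, r0 ; 0/4/0/13/7
#1 bne  r2, r0, L6 ; 0/4/0/13/7 ; →fallthru
#2 slti  r4, r4, 8 ; 0/4/0/13/1
#3 or   r4, r0, r4 ; 0/4/0/13/1
#4 andi  r4, r4, 11 ; 0/4/0/13/1
#5 addi  r4, r1, 6 ; 0/4/0/13/10
#6 bne  r2, r4, L9 ; 0/4/0/13/10 ; →target
#7 xor  r1, r2, r1 ; 0/4/0/13/10
#9 or   r4, r1, r3 ; 0/4/0/13/13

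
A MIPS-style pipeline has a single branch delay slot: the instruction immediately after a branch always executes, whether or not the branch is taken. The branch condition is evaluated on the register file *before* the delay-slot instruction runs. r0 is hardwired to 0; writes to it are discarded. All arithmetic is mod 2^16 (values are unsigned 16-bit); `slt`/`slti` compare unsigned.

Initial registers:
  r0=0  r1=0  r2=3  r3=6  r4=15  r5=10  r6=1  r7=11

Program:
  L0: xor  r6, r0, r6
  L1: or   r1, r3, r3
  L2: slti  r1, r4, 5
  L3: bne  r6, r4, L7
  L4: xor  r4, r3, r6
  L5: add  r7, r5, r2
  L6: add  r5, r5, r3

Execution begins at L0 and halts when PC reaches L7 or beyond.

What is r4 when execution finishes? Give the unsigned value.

  step pc=0: xor  r6, r0, r6  regs=(0,0,3,6,15,10,1,11)
  step pc=1: or   r1, r3, r3  regs=(0,6,3,6,15,10,1,11)
  step pc=2: slti  r1, r4, 5  regs=(0,0,3,6,15,10,1,11)
  step pc=3: bne  r6, r4, L7  cond=T  regs=(0,0,3,6,15,10,1,11)
  step pc=4: xor  r4, r3, r6  regs=(0,0,3,6,7,10,1,11)

7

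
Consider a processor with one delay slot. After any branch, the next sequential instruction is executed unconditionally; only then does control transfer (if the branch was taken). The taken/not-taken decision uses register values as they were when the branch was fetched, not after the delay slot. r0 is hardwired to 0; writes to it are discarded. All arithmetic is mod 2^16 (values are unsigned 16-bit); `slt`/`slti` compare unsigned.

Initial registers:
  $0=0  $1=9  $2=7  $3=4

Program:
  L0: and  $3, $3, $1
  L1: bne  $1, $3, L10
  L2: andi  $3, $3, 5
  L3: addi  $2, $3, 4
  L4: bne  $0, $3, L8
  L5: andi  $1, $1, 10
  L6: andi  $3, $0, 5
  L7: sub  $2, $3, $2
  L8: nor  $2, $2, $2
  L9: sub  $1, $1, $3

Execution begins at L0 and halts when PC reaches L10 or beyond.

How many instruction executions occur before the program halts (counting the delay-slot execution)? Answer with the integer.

  step pc=0: and  $3, $3, $1  regs=(0,9,7,0)
  step pc=1: bne  $1, $3, L10  cond=T  regs=(0,9,7,0)
  step pc=2: andi  $3, $3, 5  regs=(0,9,7,0)

3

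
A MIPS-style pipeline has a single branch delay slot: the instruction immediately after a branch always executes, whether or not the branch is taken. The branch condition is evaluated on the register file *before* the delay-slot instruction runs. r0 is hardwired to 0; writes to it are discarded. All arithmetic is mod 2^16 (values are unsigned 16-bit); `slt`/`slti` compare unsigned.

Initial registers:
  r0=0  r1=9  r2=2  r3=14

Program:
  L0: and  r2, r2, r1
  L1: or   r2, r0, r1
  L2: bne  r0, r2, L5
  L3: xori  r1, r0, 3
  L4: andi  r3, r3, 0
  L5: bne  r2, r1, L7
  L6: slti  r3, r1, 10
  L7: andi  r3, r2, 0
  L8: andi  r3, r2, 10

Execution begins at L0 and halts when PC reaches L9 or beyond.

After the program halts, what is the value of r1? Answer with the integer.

3

PC=0  and  r2, r2, r1        | r0=0 r1=9 r2=0 r3=14
PC=1  or   r2, r0, r1        | r0=0 r1=9 r2=9 r3=14
PC=2  bne  r0, r2, L5        | r0=0 r1=9 r2=9 r3=14  [TAKEN]
PC=3  xori  r1, r0, 3        | r0=0 r1=3 r2=9 r3=14
PC=5  bne  r2, r1, L7        | r0=0 r1=3 r2=9 r3=14  [TAKEN]
PC=6  slti  r3, r1, 10       | r0=0 r1=3 r2=9 r3=1
PC=7  andi  r3, r2, 0        | r0=0 r1=3 r2=9 r3=0
PC=8  andi  r3, r2, 10       | r0=0 r1=3 r2=9 r3=8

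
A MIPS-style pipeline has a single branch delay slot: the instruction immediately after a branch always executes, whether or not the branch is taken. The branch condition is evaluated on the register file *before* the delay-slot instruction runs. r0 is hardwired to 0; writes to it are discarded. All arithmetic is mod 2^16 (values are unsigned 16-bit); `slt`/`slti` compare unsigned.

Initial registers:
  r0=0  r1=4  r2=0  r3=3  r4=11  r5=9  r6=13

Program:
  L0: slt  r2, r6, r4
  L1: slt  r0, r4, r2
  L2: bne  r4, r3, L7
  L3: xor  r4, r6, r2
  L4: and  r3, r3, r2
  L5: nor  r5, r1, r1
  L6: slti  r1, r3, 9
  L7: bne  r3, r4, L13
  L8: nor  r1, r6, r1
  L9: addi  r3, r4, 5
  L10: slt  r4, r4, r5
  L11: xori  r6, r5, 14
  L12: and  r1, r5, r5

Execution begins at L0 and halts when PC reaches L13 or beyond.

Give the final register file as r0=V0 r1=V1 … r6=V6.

r0=0 r1=65522 r2=0 r3=3 r4=13 r5=9 r6=13

PC=0  slt  r2, r6, r4        | r0=0 r1=4 r2=0 r3=3 r4=11 r5=9 r6=13
PC=1  slt  r0, r4, r2        | r0=0 r1=4 r2=0 r3=3 r4=11 r5=9 r6=13
PC=2  bne  r4, r3, L7        | r0=0 r1=4 r2=0 r3=3 r4=11 r5=9 r6=13  [TAKEN]
PC=3  xor  r4, r6, r2        | r0=0 r1=4 r2=0 r3=3 r4=13 r5=9 r6=13
PC=7  bne  r3, r4, L13       | r0=0 r1=4 r2=0 r3=3 r4=13 r5=9 r6=13  [TAKEN]
PC=8  nor  r1, r6, r1        | r0=0 r1=65522 r2=0 r3=3 r4=13 r5=9 r6=13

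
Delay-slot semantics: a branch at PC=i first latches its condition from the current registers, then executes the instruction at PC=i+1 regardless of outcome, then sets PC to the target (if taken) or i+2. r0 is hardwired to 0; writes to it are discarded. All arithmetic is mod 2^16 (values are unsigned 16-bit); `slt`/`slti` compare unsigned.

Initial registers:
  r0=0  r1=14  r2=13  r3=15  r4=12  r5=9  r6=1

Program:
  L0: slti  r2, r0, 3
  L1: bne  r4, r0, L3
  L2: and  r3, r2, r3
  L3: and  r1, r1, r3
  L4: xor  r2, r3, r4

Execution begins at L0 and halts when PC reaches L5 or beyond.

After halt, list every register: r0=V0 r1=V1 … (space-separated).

r0=0 r1=0 r2=13 r3=1 r4=12 r5=9 r6=1

[0] slti  r2, r0, 3  →  {r0:0, r1:14, r2:1, r3:15, r4:12, r5:9, r6:1}
[1] bne  r4, r0, L3  →  {r0:0, r1:14, r2:1, r3:15, r4:12, r5:9, r6:1}  ⟨branch taken⟩
[2] and  r3, r2, r3  →  {r0:0, r1:14, r2:1, r3:1, r4:12, r5:9, r6:1}
[3] and  r1, r1, r3  →  {r0:0, r1:0, r2:1, r3:1, r4:12, r5:9, r6:1}
[4] xor  r2, r3, r4  →  {r0:0, r1:0, r2:13, r3:1, r4:12, r5:9, r6:1}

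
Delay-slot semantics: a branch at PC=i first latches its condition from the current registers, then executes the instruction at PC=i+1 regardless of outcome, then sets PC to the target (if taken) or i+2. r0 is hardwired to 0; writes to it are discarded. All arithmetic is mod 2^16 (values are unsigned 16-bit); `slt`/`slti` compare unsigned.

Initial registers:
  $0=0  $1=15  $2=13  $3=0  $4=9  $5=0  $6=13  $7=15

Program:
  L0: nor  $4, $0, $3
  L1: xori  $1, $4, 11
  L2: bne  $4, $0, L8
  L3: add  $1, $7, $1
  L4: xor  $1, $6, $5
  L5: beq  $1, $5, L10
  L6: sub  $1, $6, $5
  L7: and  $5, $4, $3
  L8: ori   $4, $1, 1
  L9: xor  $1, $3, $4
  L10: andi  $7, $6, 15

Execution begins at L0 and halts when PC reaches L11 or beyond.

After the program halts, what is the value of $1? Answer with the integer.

  step pc=0: nor  $4, $0, $3  regs=(0,15,13,0,65535,0,13,15)
  step pc=1: xori  $1, $4, 11  regs=(0,65524,13,0,65535,0,13,15)
  step pc=2: bne  $4, $0, L8  cond=T  regs=(0,65524,13,0,65535,0,13,15)
  step pc=3: add  $1, $7, $1  regs=(0,3,13,0,65535,0,13,15)
  step pc=8: ori   $4, $1, 1  regs=(0,3,13,0,3,0,13,15)
  step pc=9: xor  $1, $3, $4  regs=(0,3,13,0,3,0,13,15)
  step pc=10: andi  $7, $6, 15  regs=(0,3,13,0,3,0,13,13)

3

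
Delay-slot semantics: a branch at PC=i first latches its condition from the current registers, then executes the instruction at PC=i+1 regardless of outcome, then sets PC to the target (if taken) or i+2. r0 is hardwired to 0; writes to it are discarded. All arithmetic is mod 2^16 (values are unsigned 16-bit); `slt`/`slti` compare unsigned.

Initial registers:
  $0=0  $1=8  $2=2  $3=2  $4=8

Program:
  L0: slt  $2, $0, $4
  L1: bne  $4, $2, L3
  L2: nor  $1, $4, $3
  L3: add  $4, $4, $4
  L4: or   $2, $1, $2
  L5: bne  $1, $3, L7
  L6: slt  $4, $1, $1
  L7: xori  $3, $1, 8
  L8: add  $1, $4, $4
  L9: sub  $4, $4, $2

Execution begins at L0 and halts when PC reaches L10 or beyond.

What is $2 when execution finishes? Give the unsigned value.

PC=0  slt  $2, $0, $4        | $0=0 $1=8 $2=1 $3=2 $4=8
PC=1  bne  $4, $2, L3        | $0=0 $1=8 $2=1 $3=2 $4=8  [TAKEN]
PC=2  nor  $1, $4, $3        | $0=0 $1=65525 $2=1 $3=2 $4=8
PC=3  add  $4, $4, $4        | $0=0 $1=65525 $2=1 $3=2 $4=16
PC=4  or   $2, $1, $2        | $0=0 $1=65525 $2=65525 $3=2 $4=16
PC=5  bne  $1, $3, L7        | $0=0 $1=65525 $2=65525 $3=2 $4=16  [TAKEN]
PC=6  slt  $4, $1, $1        | $0=0 $1=65525 $2=65525 $3=2 $4=0
PC=7  xori  $3, $1, 8        | $0=0 $1=65525 $2=65525 $3=65533 $4=0
PC=8  add  $1, $4, $4        | $0=0 $1=0 $2=65525 $3=65533 $4=0
PC=9  sub  $4, $4, $2        | $0=0 $1=0 $2=65525 $3=65533 $4=11

65525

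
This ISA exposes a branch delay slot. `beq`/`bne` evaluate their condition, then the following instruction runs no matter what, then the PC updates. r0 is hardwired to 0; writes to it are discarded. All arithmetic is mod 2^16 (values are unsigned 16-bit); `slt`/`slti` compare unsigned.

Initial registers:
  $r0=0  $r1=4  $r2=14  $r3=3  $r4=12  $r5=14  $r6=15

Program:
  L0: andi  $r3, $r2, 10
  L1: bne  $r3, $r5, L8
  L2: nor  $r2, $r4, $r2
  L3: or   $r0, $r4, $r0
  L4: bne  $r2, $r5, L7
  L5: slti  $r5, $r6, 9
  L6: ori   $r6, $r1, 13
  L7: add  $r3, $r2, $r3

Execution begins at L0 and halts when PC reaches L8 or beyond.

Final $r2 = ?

  step pc=0: andi  $r3, $r2, 10  regs=(0,4,14,10,12,14,15)
  step pc=1: bne  $r3, $r5, L8  cond=T  regs=(0,4,14,10,12,14,15)
  step pc=2: nor  $r2, $r4, $r2  regs=(0,4,65521,10,12,14,15)

65521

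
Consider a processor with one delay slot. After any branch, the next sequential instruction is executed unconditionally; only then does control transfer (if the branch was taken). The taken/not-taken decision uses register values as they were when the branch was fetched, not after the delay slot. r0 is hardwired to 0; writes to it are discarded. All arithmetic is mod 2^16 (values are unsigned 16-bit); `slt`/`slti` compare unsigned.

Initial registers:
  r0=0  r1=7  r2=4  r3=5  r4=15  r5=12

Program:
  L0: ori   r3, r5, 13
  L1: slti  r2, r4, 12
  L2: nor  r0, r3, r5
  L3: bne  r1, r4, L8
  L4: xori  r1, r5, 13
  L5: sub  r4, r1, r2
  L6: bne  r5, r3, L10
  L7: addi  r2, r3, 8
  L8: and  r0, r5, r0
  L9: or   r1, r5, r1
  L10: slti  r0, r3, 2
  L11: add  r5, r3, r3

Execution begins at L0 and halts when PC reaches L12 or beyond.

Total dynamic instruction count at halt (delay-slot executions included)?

9

[0] ori   r3, r5, 13  →  {r0:0, r1:7, r2:4, r3:13, r4:15, r5:12}
[1] slti  r2, r4, 12  →  {r0:0, r1:7, r2:0, r3:13, r4:15, r5:12}
[2] nor  r0, r3, r5  →  {r0:0, r1:7, r2:0, r3:13, r4:15, r5:12}
[3] bne  r1, r4, L8  →  {r0:0, r1:7, r2:0, r3:13, r4:15, r5:12}  ⟨branch taken⟩
[4] xori  r1, r5, 13  →  {r0:0, r1:1, r2:0, r3:13, r4:15, r5:12}
[8] and  r0, r5, r0  →  {r0:0, r1:1, r2:0, r3:13, r4:15, r5:12}
[9] or   r1, r5, r1  →  {r0:0, r1:13, r2:0, r3:13, r4:15, r5:12}
[10] slti  r0, r3, 2  →  {r0:0, r1:13, r2:0, r3:13, r4:15, r5:12}
[11] add  r5, r3, r3  →  {r0:0, r1:13, r2:0, r3:13, r4:15, r5:26}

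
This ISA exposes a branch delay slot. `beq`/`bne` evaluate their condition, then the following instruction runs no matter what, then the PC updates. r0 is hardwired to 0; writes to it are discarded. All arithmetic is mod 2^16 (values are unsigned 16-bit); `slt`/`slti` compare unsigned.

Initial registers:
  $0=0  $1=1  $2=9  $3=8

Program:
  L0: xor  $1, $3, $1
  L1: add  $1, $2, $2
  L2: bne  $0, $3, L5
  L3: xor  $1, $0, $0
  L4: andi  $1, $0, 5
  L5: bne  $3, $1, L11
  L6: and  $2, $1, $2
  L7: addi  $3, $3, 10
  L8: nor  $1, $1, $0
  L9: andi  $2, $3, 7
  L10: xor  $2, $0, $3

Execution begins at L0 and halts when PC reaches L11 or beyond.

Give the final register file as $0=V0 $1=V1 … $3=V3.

$0=0 $1=0 $2=0 $3=8

[0] xor  $1, $3, $1  →  {$0:0, $1:9, $2:9, $3:8}
[1] add  $1, $2, $2  →  {$0:0, $1:18, $2:9, $3:8}
[2] bne  $0, $3, L5  →  {$0:0, $1:18, $2:9, $3:8}  ⟨branch taken⟩
[3] xor  $1, $0, $0  →  {$0:0, $1:0, $2:9, $3:8}
[5] bne  $3, $1, L11  →  {$0:0, $1:0, $2:9, $3:8}  ⟨branch taken⟩
[6] and  $2, $1, $2  →  {$0:0, $1:0, $2:0, $3:8}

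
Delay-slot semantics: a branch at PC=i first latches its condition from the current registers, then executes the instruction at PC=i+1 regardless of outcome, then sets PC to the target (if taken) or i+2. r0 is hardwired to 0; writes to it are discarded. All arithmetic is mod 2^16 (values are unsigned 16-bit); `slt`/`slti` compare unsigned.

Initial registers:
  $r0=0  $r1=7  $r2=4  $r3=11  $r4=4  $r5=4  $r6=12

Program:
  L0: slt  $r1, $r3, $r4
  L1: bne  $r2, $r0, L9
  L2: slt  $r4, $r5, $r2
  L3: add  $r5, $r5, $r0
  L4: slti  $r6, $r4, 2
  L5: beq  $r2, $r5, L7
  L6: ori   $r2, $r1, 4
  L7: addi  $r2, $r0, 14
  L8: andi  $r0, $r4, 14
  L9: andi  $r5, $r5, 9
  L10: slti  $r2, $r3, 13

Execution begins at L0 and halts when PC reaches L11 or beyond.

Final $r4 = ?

0

[0] slt  $r1, $r3, $r4  →  {$r0:0, $r1:0, $r2:4, $r3:11, $r4:4, $r5:4, $r6:12}
[1] bne  $r2, $r0, L9  →  {$r0:0, $r1:0, $r2:4, $r3:11, $r4:4, $r5:4, $r6:12}  ⟨branch taken⟩
[2] slt  $r4, $r5, $r2  →  {$r0:0, $r1:0, $r2:4, $r3:11, $r4:0, $r5:4, $r6:12}
[9] andi  $r5, $r5, 9  →  {$r0:0, $r1:0, $r2:4, $r3:11, $r4:0, $r5:0, $r6:12}
[10] slti  $r2, $r3, 13  →  {$r0:0, $r1:0, $r2:1, $r3:11, $r4:0, $r5:0, $r6:12}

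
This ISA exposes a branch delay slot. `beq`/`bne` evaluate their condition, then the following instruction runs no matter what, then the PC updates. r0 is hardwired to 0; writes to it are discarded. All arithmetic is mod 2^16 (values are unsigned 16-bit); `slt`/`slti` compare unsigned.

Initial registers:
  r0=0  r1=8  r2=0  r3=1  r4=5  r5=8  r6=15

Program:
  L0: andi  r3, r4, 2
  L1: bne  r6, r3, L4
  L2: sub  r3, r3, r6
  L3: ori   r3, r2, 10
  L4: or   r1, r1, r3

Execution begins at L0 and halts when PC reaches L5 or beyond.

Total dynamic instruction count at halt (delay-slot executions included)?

4

PC=0  andi  r3, r4, 2        | r0=0 r1=8 r2=0 r3=0 r4=5 r5=8 r6=15
PC=1  bne  r6, r3, L4        | r0=0 r1=8 r2=0 r3=0 r4=5 r5=8 r6=15  [TAKEN]
PC=2  sub  r3, r3, r6        | r0=0 r1=8 r2=0 r3=65521 r4=5 r5=8 r6=15
PC=4  or   r1, r1, r3        | r0=0 r1=65529 r2=0 r3=65521 r4=5 r5=8 r6=15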